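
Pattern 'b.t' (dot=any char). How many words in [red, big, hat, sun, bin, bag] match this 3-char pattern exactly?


Pattern 'b.t' means: starts with 'b', any single char, ends with 't'.
Checking each word (must be exactly 3 chars):
  'red' (len=3): no
  'big' (len=3): no
  'hat' (len=3): no
  'sun' (len=3): no
  'bin' (len=3): no
  'bag' (len=3): no
Matching words: []
Total: 0

0


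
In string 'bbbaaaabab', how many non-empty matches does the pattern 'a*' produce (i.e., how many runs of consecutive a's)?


Pattern 'a*' matches zero or more a's. We want non-empty runs of consecutive a's.
String: 'bbbaaaabab'
Walking through the string to find runs of a's:
  Run 1: positions 3-6 -> 'aaaa'
  Run 2: positions 8-8 -> 'a'
Non-empty runs found: ['aaaa', 'a']
Count: 2

2


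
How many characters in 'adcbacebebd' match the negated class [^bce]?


Negated class [^bce] matches any char NOT in {b, c, e}
Scanning 'adcbacebebd':
  pos 0: 'a' -> MATCH
  pos 1: 'd' -> MATCH
  pos 2: 'c' -> no (excluded)
  pos 3: 'b' -> no (excluded)
  pos 4: 'a' -> MATCH
  pos 5: 'c' -> no (excluded)
  pos 6: 'e' -> no (excluded)
  pos 7: 'b' -> no (excluded)
  pos 8: 'e' -> no (excluded)
  pos 9: 'b' -> no (excluded)
  pos 10: 'd' -> MATCH
Total matches: 4

4


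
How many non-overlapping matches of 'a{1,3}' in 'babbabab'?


Pattern 'a{1,3}' matches between 1 and 3 consecutive a's (greedy).
String: 'babbabab'
Finding runs of a's and applying greedy matching:
  Run at pos 1: 'a' (length 1)
  Run at pos 4: 'a' (length 1)
  Run at pos 6: 'a' (length 1)
Matches: ['a', 'a', 'a']
Count: 3

3


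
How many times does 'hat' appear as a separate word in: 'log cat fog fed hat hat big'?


Scanning each word for exact match 'hat':
  Word 1: 'log' -> no
  Word 2: 'cat' -> no
  Word 3: 'fog' -> no
  Word 4: 'fed' -> no
  Word 5: 'hat' -> MATCH
  Word 6: 'hat' -> MATCH
  Word 7: 'big' -> no
Total matches: 2

2


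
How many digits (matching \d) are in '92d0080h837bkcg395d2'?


\d matches any digit 0-9.
Scanning '92d0080h837bkcg395d2':
  pos 0: '9' -> DIGIT
  pos 1: '2' -> DIGIT
  pos 3: '0' -> DIGIT
  pos 4: '0' -> DIGIT
  pos 5: '8' -> DIGIT
  pos 6: '0' -> DIGIT
  pos 8: '8' -> DIGIT
  pos 9: '3' -> DIGIT
  pos 10: '7' -> DIGIT
  pos 15: '3' -> DIGIT
  pos 16: '9' -> DIGIT
  pos 17: '5' -> DIGIT
  pos 19: '2' -> DIGIT
Digits found: ['9', '2', '0', '0', '8', '0', '8', '3', '7', '3', '9', '5', '2']
Total: 13

13


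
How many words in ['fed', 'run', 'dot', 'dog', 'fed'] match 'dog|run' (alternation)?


Alternation 'dog|run' matches either 'dog' or 'run'.
Checking each word:
  'fed' -> no
  'run' -> MATCH
  'dot' -> no
  'dog' -> MATCH
  'fed' -> no
Matches: ['run', 'dog']
Count: 2

2


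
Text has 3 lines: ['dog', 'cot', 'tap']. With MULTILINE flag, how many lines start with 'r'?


With MULTILINE flag, ^ matches the start of each line.
Lines: ['dog', 'cot', 'tap']
Checking which lines start with 'r':
  Line 1: 'dog' -> no
  Line 2: 'cot' -> no
  Line 3: 'tap' -> no
Matching lines: []
Count: 0

0


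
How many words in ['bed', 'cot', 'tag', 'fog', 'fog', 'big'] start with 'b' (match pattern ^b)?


Pattern ^b anchors to start of word. Check which words begin with 'b':
  'bed' -> MATCH (starts with 'b')
  'cot' -> no
  'tag' -> no
  'fog' -> no
  'fog' -> no
  'big' -> MATCH (starts with 'b')
Matching words: ['bed', 'big']
Count: 2

2


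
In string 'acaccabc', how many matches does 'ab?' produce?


Pattern 'ab?' matches 'a' optionally followed by 'b'.
String: 'acaccabc'
Scanning left to right for 'a' then checking next char:
  Match 1: 'a' (a not followed by b)
  Match 2: 'a' (a not followed by b)
  Match 3: 'ab' (a followed by b)
Total matches: 3

3


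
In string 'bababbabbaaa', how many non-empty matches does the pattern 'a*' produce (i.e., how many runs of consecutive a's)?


Pattern 'a*' matches zero or more a's. We want non-empty runs of consecutive a's.
String: 'bababbabbaaa'
Walking through the string to find runs of a's:
  Run 1: positions 1-1 -> 'a'
  Run 2: positions 3-3 -> 'a'
  Run 3: positions 6-6 -> 'a'
  Run 4: positions 9-11 -> 'aaa'
Non-empty runs found: ['a', 'a', 'a', 'aaa']
Count: 4

4


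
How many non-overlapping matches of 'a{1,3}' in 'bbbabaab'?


Pattern 'a{1,3}' matches between 1 and 3 consecutive a's (greedy).
String: 'bbbabaab'
Finding runs of a's and applying greedy matching:
  Run at pos 3: 'a' (length 1)
  Run at pos 5: 'aa' (length 2)
Matches: ['a', 'aa']
Count: 2

2


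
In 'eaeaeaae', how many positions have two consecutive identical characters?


Looking for consecutive identical characters in 'eaeaeaae':
  pos 0-1: 'e' vs 'a' -> different
  pos 1-2: 'a' vs 'e' -> different
  pos 2-3: 'e' vs 'a' -> different
  pos 3-4: 'a' vs 'e' -> different
  pos 4-5: 'e' vs 'a' -> different
  pos 5-6: 'a' vs 'a' -> MATCH ('aa')
  pos 6-7: 'a' vs 'e' -> different
Consecutive identical pairs: ['aa']
Count: 1

1


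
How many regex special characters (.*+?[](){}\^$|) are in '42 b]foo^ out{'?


Regex special characters are: . * + ? [ ] ( ) { } \ ^ $ |
Scanning '42 b]foo^ out{':
  pos 4: ']' -> SPECIAL
  pos 8: '^' -> SPECIAL
  pos 13: '{' -> SPECIAL
Special chars found: [']', '^', '{']
Total: 3

3


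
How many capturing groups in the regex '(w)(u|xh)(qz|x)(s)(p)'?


To count capturing groups, count each '(' that starts a group.
Pattern: '(w)(u|xh)(qz|x)(s)(p)'
Walking through the pattern:
  Position 0: '(' -> group #1
  Position 3: '(' -> group #2
  Position 9: '(' -> group #3
  Position 15: '(' -> group #4
  Position 18: '(' -> group #5
Total capturing groups: 5

5


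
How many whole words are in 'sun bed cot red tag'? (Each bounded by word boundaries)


Word boundaries (\b) mark the start/end of each word.
Text: 'sun bed cot red tag'
Splitting by whitespace:
  Word 1: 'sun'
  Word 2: 'bed'
  Word 3: 'cot'
  Word 4: 'red'
  Word 5: 'tag'
Total whole words: 5

5


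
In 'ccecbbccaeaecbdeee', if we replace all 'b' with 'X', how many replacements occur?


re.sub('b', 'X', text) replaces every occurrence of 'b' with 'X'.
Text: 'ccecbbccaeaecbdeee'
Scanning for 'b':
  pos 4: 'b' -> replacement #1
  pos 5: 'b' -> replacement #2
  pos 13: 'b' -> replacement #3
Total replacements: 3

3


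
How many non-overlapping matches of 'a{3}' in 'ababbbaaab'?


Pattern 'a{3}' matches exactly 3 consecutive a's (greedy, non-overlapping).
String: 'ababbbaaab'
Scanning for runs of a's:
  Run at pos 0: 'a' (length 1) -> 0 match(es)
  Run at pos 2: 'a' (length 1) -> 0 match(es)
  Run at pos 6: 'aaa' (length 3) -> 1 match(es)
Matches found: ['aaa']
Total: 1

1


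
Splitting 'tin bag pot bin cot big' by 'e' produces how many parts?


Splitting by 'e' breaks the string at each occurrence of the separator.
Text: 'tin bag pot bin cot big'
Parts after split:
  Part 1: 'tin bag pot bin cot big'
Total parts: 1

1


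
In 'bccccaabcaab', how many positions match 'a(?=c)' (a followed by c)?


Lookahead 'a(?=c)' matches 'a' only when followed by 'c'.
String: 'bccccaabcaab'
Checking each position where char is 'a':
  pos 5: 'a' -> no (next='a')
  pos 6: 'a' -> no (next='b')
  pos 9: 'a' -> no (next='a')
  pos 10: 'a' -> no (next='b')
Matching positions: []
Count: 0

0


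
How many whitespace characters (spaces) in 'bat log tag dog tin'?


\s matches whitespace characters (spaces, tabs, etc.).
Text: 'bat log tag dog tin'
This text has 5 words separated by spaces.
Number of spaces = number of words - 1 = 5 - 1 = 4

4


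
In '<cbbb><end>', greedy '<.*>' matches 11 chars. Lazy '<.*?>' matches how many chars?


Greedy '<.*>' tries to match as MUCH as possible.
Lazy '<.*?>' tries to match as LITTLE as possible.

String: '<cbbb><end>'
Greedy '<.*>' starts at first '<' and extends to the LAST '>': '<cbbb><end>' (11 chars)
Lazy '<.*?>' starts at first '<' and stops at the FIRST '>': '<cbbb>' (6 chars)

6


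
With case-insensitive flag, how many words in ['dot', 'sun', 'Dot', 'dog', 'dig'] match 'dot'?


Case-insensitive matching: compare each word's lowercase form to 'dot'.
  'dot' -> lower='dot' -> MATCH
  'sun' -> lower='sun' -> no
  'Dot' -> lower='dot' -> MATCH
  'dog' -> lower='dog' -> no
  'dig' -> lower='dig' -> no
Matches: ['dot', 'Dot']
Count: 2

2


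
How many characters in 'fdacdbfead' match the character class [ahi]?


Character class [ahi] matches any of: {a, h, i}
Scanning string 'fdacdbfead' character by character:
  pos 0: 'f' -> no
  pos 1: 'd' -> no
  pos 2: 'a' -> MATCH
  pos 3: 'c' -> no
  pos 4: 'd' -> no
  pos 5: 'b' -> no
  pos 6: 'f' -> no
  pos 7: 'e' -> no
  pos 8: 'a' -> MATCH
  pos 9: 'd' -> no
Total matches: 2

2


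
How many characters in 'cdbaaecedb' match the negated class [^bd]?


Negated class [^bd] matches any char NOT in {b, d}
Scanning 'cdbaaecedb':
  pos 0: 'c' -> MATCH
  pos 1: 'd' -> no (excluded)
  pos 2: 'b' -> no (excluded)
  pos 3: 'a' -> MATCH
  pos 4: 'a' -> MATCH
  pos 5: 'e' -> MATCH
  pos 6: 'c' -> MATCH
  pos 7: 'e' -> MATCH
  pos 8: 'd' -> no (excluded)
  pos 9: 'b' -> no (excluded)
Total matches: 6

6


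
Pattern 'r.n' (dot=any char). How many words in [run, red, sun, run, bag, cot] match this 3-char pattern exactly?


Pattern 'r.n' means: starts with 'r', any single char, ends with 'n'.
Checking each word (must be exactly 3 chars):
  'run' (len=3): MATCH
  'red' (len=3): no
  'sun' (len=3): no
  'run' (len=3): MATCH
  'bag' (len=3): no
  'cot' (len=3): no
Matching words: ['run', 'run']
Total: 2

2


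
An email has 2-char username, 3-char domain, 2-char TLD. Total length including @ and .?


An email address has format: username@domain.tld
Username length: 2
'@' character: 1
Domain length: 3
'.' character: 1
TLD length: 2
Total = 2 + 1 + 3 + 1 + 2 = 9

9


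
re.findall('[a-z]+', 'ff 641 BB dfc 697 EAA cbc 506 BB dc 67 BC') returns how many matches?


Pattern '[a-z]+' finds one or more lowercase letters.
Text: 'ff 641 BB dfc 697 EAA cbc 506 BB dc 67 BC'
Scanning for matches:
  Match 1: 'ff'
  Match 2: 'dfc'
  Match 3: 'cbc'
  Match 4: 'dc'
Total matches: 4

4


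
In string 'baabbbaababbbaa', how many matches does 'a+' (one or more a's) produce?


Pattern 'a+' matches one or more consecutive a's.
String: 'baabbbaababbbaa'
Scanning for runs of a:
  Match 1: 'aa' (length 2)
  Match 2: 'aa' (length 2)
  Match 3: 'a' (length 1)
  Match 4: 'aa' (length 2)
Total matches: 4

4


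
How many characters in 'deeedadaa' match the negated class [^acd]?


Negated class [^acd] matches any char NOT in {a, c, d}
Scanning 'deeedadaa':
  pos 0: 'd' -> no (excluded)
  pos 1: 'e' -> MATCH
  pos 2: 'e' -> MATCH
  pos 3: 'e' -> MATCH
  pos 4: 'd' -> no (excluded)
  pos 5: 'a' -> no (excluded)
  pos 6: 'd' -> no (excluded)
  pos 7: 'a' -> no (excluded)
  pos 8: 'a' -> no (excluded)
Total matches: 3

3


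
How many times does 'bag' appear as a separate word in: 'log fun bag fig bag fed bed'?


Scanning each word for exact match 'bag':
  Word 1: 'log' -> no
  Word 2: 'fun' -> no
  Word 3: 'bag' -> MATCH
  Word 4: 'fig' -> no
  Word 5: 'bag' -> MATCH
  Word 6: 'fed' -> no
  Word 7: 'bed' -> no
Total matches: 2

2


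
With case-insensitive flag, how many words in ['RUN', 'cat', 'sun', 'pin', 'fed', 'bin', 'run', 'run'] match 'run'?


Case-insensitive matching: compare each word's lowercase form to 'run'.
  'RUN' -> lower='run' -> MATCH
  'cat' -> lower='cat' -> no
  'sun' -> lower='sun' -> no
  'pin' -> lower='pin' -> no
  'fed' -> lower='fed' -> no
  'bin' -> lower='bin' -> no
  'run' -> lower='run' -> MATCH
  'run' -> lower='run' -> MATCH
Matches: ['RUN', 'run', 'run']
Count: 3

3


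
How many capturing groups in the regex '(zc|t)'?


To count capturing groups, count each '(' that starts a group.
Pattern: '(zc|t)'
Walking through the pattern:
  Position 0: '(' -> group #1
Total capturing groups: 1

1


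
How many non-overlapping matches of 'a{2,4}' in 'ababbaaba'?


Pattern 'a{2,4}' matches between 2 and 4 consecutive a's (greedy).
String: 'ababbaaba'
Finding runs of a's and applying greedy matching:
  Run at pos 0: 'a' (length 1)
  Run at pos 2: 'a' (length 1)
  Run at pos 5: 'aa' (length 2)
  Run at pos 8: 'a' (length 1)
Matches: ['aa']
Count: 1

1


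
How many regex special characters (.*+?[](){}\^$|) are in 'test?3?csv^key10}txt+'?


Regex special characters are: . * + ? [ ] ( ) { } \ ^ $ |
Scanning 'test?3?csv^key10}txt+':
  pos 4: '?' -> SPECIAL
  pos 6: '?' -> SPECIAL
  pos 10: '^' -> SPECIAL
  pos 16: '}' -> SPECIAL
  pos 20: '+' -> SPECIAL
Special chars found: ['?', '?', '^', '}', '+']
Total: 5

5


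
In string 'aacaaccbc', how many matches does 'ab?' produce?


Pattern 'ab?' matches 'a' optionally followed by 'b'.
String: 'aacaaccbc'
Scanning left to right for 'a' then checking next char:
  Match 1: 'a' (a not followed by b)
  Match 2: 'a' (a not followed by b)
  Match 3: 'a' (a not followed by b)
  Match 4: 'a' (a not followed by b)
Total matches: 4

4


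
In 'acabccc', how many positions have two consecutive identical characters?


Looking for consecutive identical characters in 'acabccc':
  pos 0-1: 'a' vs 'c' -> different
  pos 1-2: 'c' vs 'a' -> different
  pos 2-3: 'a' vs 'b' -> different
  pos 3-4: 'b' vs 'c' -> different
  pos 4-5: 'c' vs 'c' -> MATCH ('cc')
  pos 5-6: 'c' vs 'c' -> MATCH ('cc')
Consecutive identical pairs: ['cc', 'cc']
Count: 2

2


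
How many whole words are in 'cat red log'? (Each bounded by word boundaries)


Word boundaries (\b) mark the start/end of each word.
Text: 'cat red log'
Splitting by whitespace:
  Word 1: 'cat'
  Word 2: 'red'
  Word 3: 'log'
Total whole words: 3

3


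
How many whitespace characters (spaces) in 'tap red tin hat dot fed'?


\s matches whitespace characters (spaces, tabs, etc.).
Text: 'tap red tin hat dot fed'
This text has 6 words separated by spaces.
Number of spaces = number of words - 1 = 6 - 1 = 5

5


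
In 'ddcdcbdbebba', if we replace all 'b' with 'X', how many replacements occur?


re.sub('b', 'X', text) replaces every occurrence of 'b' with 'X'.
Text: 'ddcdcbdbebba'
Scanning for 'b':
  pos 5: 'b' -> replacement #1
  pos 7: 'b' -> replacement #2
  pos 9: 'b' -> replacement #3
  pos 10: 'b' -> replacement #4
Total replacements: 4

4


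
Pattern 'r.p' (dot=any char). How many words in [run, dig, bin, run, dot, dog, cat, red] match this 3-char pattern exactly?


Pattern 'r.p' means: starts with 'r', any single char, ends with 'p'.
Checking each word (must be exactly 3 chars):
  'run' (len=3): no
  'dig' (len=3): no
  'bin' (len=3): no
  'run' (len=3): no
  'dot' (len=3): no
  'dog' (len=3): no
  'cat' (len=3): no
  'red' (len=3): no
Matching words: []
Total: 0

0


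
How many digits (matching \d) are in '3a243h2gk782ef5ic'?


\d matches any digit 0-9.
Scanning '3a243h2gk782ef5ic':
  pos 0: '3' -> DIGIT
  pos 2: '2' -> DIGIT
  pos 3: '4' -> DIGIT
  pos 4: '3' -> DIGIT
  pos 6: '2' -> DIGIT
  pos 9: '7' -> DIGIT
  pos 10: '8' -> DIGIT
  pos 11: '2' -> DIGIT
  pos 14: '5' -> DIGIT
Digits found: ['3', '2', '4', '3', '2', '7', '8', '2', '5']
Total: 9

9


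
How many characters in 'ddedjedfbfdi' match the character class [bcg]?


Character class [bcg] matches any of: {b, c, g}
Scanning string 'ddedjedfbfdi' character by character:
  pos 0: 'd' -> no
  pos 1: 'd' -> no
  pos 2: 'e' -> no
  pos 3: 'd' -> no
  pos 4: 'j' -> no
  pos 5: 'e' -> no
  pos 6: 'd' -> no
  pos 7: 'f' -> no
  pos 8: 'b' -> MATCH
  pos 9: 'f' -> no
  pos 10: 'd' -> no
  pos 11: 'i' -> no
Total matches: 1

1


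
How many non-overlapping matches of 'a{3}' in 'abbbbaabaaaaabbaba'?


Pattern 'a{3}' matches exactly 3 consecutive a's (greedy, non-overlapping).
String: 'abbbbaabaaaaabbaba'
Scanning for runs of a's:
  Run at pos 0: 'a' (length 1) -> 0 match(es)
  Run at pos 5: 'aa' (length 2) -> 0 match(es)
  Run at pos 8: 'aaaaa' (length 5) -> 1 match(es)
  Run at pos 15: 'a' (length 1) -> 0 match(es)
  Run at pos 17: 'a' (length 1) -> 0 match(es)
Matches found: ['aaa']
Total: 1

1


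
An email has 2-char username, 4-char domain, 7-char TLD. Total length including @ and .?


An email address has format: username@domain.tld
Username length: 2
'@' character: 1
Domain length: 4
'.' character: 1
TLD length: 7
Total = 2 + 1 + 4 + 1 + 7 = 15

15


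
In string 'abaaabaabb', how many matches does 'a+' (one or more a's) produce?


Pattern 'a+' matches one or more consecutive a's.
String: 'abaaabaabb'
Scanning for runs of a:
  Match 1: 'a' (length 1)
  Match 2: 'aaa' (length 3)
  Match 3: 'aa' (length 2)
Total matches: 3

3


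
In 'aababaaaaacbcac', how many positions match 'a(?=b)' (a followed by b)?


Lookahead 'a(?=b)' matches 'a' only when followed by 'b'.
String: 'aababaaaaacbcac'
Checking each position where char is 'a':
  pos 0: 'a' -> no (next='a')
  pos 1: 'a' -> MATCH (next='b')
  pos 3: 'a' -> MATCH (next='b')
  pos 5: 'a' -> no (next='a')
  pos 6: 'a' -> no (next='a')
  pos 7: 'a' -> no (next='a')
  pos 8: 'a' -> no (next='a')
  pos 9: 'a' -> no (next='c')
  pos 13: 'a' -> no (next='c')
Matching positions: [1, 3]
Count: 2

2


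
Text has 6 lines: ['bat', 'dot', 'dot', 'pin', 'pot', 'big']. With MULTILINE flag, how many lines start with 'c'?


With MULTILINE flag, ^ matches the start of each line.
Lines: ['bat', 'dot', 'dot', 'pin', 'pot', 'big']
Checking which lines start with 'c':
  Line 1: 'bat' -> no
  Line 2: 'dot' -> no
  Line 3: 'dot' -> no
  Line 4: 'pin' -> no
  Line 5: 'pot' -> no
  Line 6: 'big' -> no
Matching lines: []
Count: 0

0


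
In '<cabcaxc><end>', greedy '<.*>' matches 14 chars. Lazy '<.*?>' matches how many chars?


Greedy '<.*>' tries to match as MUCH as possible.
Lazy '<.*?>' tries to match as LITTLE as possible.

String: '<cabcaxc><end>'
Greedy '<.*>' starts at first '<' and extends to the LAST '>': '<cabcaxc><end>' (14 chars)
Lazy '<.*?>' starts at first '<' and stops at the FIRST '>': '<cabcaxc>' (9 chars)

9


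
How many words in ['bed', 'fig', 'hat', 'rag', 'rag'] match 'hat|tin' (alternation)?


Alternation 'hat|tin' matches either 'hat' or 'tin'.
Checking each word:
  'bed' -> no
  'fig' -> no
  'hat' -> MATCH
  'rag' -> no
  'rag' -> no
Matches: ['hat']
Count: 1

1


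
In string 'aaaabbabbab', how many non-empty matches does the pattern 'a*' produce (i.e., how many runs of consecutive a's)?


Pattern 'a*' matches zero or more a's. We want non-empty runs of consecutive a's.
String: 'aaaabbabbab'
Walking through the string to find runs of a's:
  Run 1: positions 0-3 -> 'aaaa'
  Run 2: positions 6-6 -> 'a'
  Run 3: positions 9-9 -> 'a'
Non-empty runs found: ['aaaa', 'a', 'a']
Count: 3

3


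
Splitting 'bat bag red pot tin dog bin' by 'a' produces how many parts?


Splitting by 'a' breaks the string at each occurrence of the separator.
Text: 'bat bag red pot tin dog bin'
Parts after split:
  Part 1: 'b'
  Part 2: 't b'
  Part 3: 'g red pot tin dog bin'
Total parts: 3

3


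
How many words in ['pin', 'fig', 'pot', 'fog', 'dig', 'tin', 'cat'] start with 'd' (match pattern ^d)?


Pattern ^d anchors to start of word. Check which words begin with 'd':
  'pin' -> no
  'fig' -> no
  'pot' -> no
  'fog' -> no
  'dig' -> MATCH (starts with 'd')
  'tin' -> no
  'cat' -> no
Matching words: ['dig']
Count: 1

1


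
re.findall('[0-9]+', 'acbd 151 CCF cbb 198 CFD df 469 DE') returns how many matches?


Pattern '[0-9]+' finds one or more digits.
Text: 'acbd 151 CCF cbb 198 CFD df 469 DE'
Scanning for matches:
  Match 1: '151'
  Match 2: '198'
  Match 3: '469'
Total matches: 3

3


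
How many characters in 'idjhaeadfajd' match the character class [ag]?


Character class [ag] matches any of: {a, g}
Scanning string 'idjhaeadfajd' character by character:
  pos 0: 'i' -> no
  pos 1: 'd' -> no
  pos 2: 'j' -> no
  pos 3: 'h' -> no
  pos 4: 'a' -> MATCH
  pos 5: 'e' -> no
  pos 6: 'a' -> MATCH
  pos 7: 'd' -> no
  pos 8: 'f' -> no
  pos 9: 'a' -> MATCH
  pos 10: 'j' -> no
  pos 11: 'd' -> no
Total matches: 3

3


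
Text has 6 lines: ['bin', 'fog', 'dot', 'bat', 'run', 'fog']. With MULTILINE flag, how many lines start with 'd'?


With MULTILINE flag, ^ matches the start of each line.
Lines: ['bin', 'fog', 'dot', 'bat', 'run', 'fog']
Checking which lines start with 'd':
  Line 1: 'bin' -> no
  Line 2: 'fog' -> no
  Line 3: 'dot' -> MATCH
  Line 4: 'bat' -> no
  Line 5: 'run' -> no
  Line 6: 'fog' -> no
Matching lines: ['dot']
Count: 1

1


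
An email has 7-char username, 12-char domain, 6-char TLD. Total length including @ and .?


An email address has format: username@domain.tld
Username length: 7
'@' character: 1
Domain length: 12
'.' character: 1
TLD length: 6
Total = 7 + 1 + 12 + 1 + 6 = 27

27


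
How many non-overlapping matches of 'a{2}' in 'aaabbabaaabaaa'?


Pattern 'a{2}' matches exactly 2 consecutive a's (greedy, non-overlapping).
String: 'aaabbabaaabaaa'
Scanning for runs of a's:
  Run at pos 0: 'aaa' (length 3) -> 1 match(es)
  Run at pos 5: 'a' (length 1) -> 0 match(es)
  Run at pos 7: 'aaa' (length 3) -> 1 match(es)
  Run at pos 11: 'aaa' (length 3) -> 1 match(es)
Matches found: ['aa', 'aa', 'aa']
Total: 3

3


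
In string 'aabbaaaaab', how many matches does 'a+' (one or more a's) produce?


Pattern 'a+' matches one or more consecutive a's.
String: 'aabbaaaaab'
Scanning for runs of a:
  Match 1: 'aa' (length 2)
  Match 2: 'aaaaa' (length 5)
Total matches: 2

2


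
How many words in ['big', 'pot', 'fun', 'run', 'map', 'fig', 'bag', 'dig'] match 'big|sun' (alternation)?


Alternation 'big|sun' matches either 'big' or 'sun'.
Checking each word:
  'big' -> MATCH
  'pot' -> no
  'fun' -> no
  'run' -> no
  'map' -> no
  'fig' -> no
  'bag' -> no
  'dig' -> no
Matches: ['big']
Count: 1

1


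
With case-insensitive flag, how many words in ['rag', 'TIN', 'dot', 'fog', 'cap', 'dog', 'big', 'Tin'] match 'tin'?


Case-insensitive matching: compare each word's lowercase form to 'tin'.
  'rag' -> lower='rag' -> no
  'TIN' -> lower='tin' -> MATCH
  'dot' -> lower='dot' -> no
  'fog' -> lower='fog' -> no
  'cap' -> lower='cap' -> no
  'dog' -> lower='dog' -> no
  'big' -> lower='big' -> no
  'Tin' -> lower='tin' -> MATCH
Matches: ['TIN', 'Tin']
Count: 2

2


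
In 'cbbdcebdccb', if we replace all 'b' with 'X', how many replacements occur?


re.sub('b', 'X', text) replaces every occurrence of 'b' with 'X'.
Text: 'cbbdcebdccb'
Scanning for 'b':
  pos 1: 'b' -> replacement #1
  pos 2: 'b' -> replacement #2
  pos 6: 'b' -> replacement #3
  pos 10: 'b' -> replacement #4
Total replacements: 4

4


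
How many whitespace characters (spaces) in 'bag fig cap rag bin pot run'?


\s matches whitespace characters (spaces, tabs, etc.).
Text: 'bag fig cap rag bin pot run'
This text has 7 words separated by spaces.
Number of spaces = number of words - 1 = 7 - 1 = 6

6


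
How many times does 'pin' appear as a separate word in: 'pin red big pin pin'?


Scanning each word for exact match 'pin':
  Word 1: 'pin' -> MATCH
  Word 2: 'red' -> no
  Word 3: 'big' -> no
  Word 4: 'pin' -> MATCH
  Word 5: 'pin' -> MATCH
Total matches: 3

3


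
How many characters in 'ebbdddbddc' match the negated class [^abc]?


Negated class [^abc] matches any char NOT in {a, b, c}
Scanning 'ebbdddbddc':
  pos 0: 'e' -> MATCH
  pos 1: 'b' -> no (excluded)
  pos 2: 'b' -> no (excluded)
  pos 3: 'd' -> MATCH
  pos 4: 'd' -> MATCH
  pos 5: 'd' -> MATCH
  pos 6: 'b' -> no (excluded)
  pos 7: 'd' -> MATCH
  pos 8: 'd' -> MATCH
  pos 9: 'c' -> no (excluded)
Total matches: 6

6


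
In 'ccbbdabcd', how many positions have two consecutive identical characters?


Looking for consecutive identical characters in 'ccbbdabcd':
  pos 0-1: 'c' vs 'c' -> MATCH ('cc')
  pos 1-2: 'c' vs 'b' -> different
  pos 2-3: 'b' vs 'b' -> MATCH ('bb')
  pos 3-4: 'b' vs 'd' -> different
  pos 4-5: 'd' vs 'a' -> different
  pos 5-6: 'a' vs 'b' -> different
  pos 6-7: 'b' vs 'c' -> different
  pos 7-8: 'c' vs 'd' -> different
Consecutive identical pairs: ['cc', 'bb']
Count: 2

2


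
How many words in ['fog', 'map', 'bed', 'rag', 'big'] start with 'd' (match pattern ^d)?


Pattern ^d anchors to start of word. Check which words begin with 'd':
  'fog' -> no
  'map' -> no
  'bed' -> no
  'rag' -> no
  'big' -> no
Matching words: []
Count: 0

0


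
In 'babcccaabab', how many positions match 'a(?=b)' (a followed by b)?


Lookahead 'a(?=b)' matches 'a' only when followed by 'b'.
String: 'babcccaabab'
Checking each position where char is 'a':
  pos 1: 'a' -> MATCH (next='b')
  pos 6: 'a' -> no (next='a')
  pos 7: 'a' -> MATCH (next='b')
  pos 9: 'a' -> MATCH (next='b')
Matching positions: [1, 7, 9]
Count: 3

3


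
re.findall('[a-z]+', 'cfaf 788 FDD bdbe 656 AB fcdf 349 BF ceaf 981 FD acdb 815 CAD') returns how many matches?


Pattern '[a-z]+' finds one or more lowercase letters.
Text: 'cfaf 788 FDD bdbe 656 AB fcdf 349 BF ceaf 981 FD acdb 815 CAD'
Scanning for matches:
  Match 1: 'cfaf'
  Match 2: 'bdbe'
  Match 3: 'fcdf'
  Match 4: 'ceaf'
  Match 5: 'acdb'
Total matches: 5

5


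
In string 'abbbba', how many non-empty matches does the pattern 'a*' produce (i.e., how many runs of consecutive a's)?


Pattern 'a*' matches zero or more a's. We want non-empty runs of consecutive a's.
String: 'abbbba'
Walking through the string to find runs of a's:
  Run 1: positions 0-0 -> 'a'
  Run 2: positions 5-5 -> 'a'
Non-empty runs found: ['a', 'a']
Count: 2

2


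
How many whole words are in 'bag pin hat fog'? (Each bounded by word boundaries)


Word boundaries (\b) mark the start/end of each word.
Text: 'bag pin hat fog'
Splitting by whitespace:
  Word 1: 'bag'
  Word 2: 'pin'
  Word 3: 'hat'
  Word 4: 'fog'
Total whole words: 4

4


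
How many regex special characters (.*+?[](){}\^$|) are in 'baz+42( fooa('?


Regex special characters are: . * + ? [ ] ( ) { } \ ^ $ |
Scanning 'baz+42( fooa(':
  pos 3: '+' -> SPECIAL
  pos 6: '(' -> SPECIAL
  pos 12: '(' -> SPECIAL
Special chars found: ['+', '(', '(']
Total: 3

3


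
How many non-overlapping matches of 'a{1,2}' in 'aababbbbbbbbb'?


Pattern 'a{1,2}' matches between 1 and 2 consecutive a's (greedy).
String: 'aababbbbbbbbb'
Finding runs of a's and applying greedy matching:
  Run at pos 0: 'aa' (length 2)
  Run at pos 3: 'a' (length 1)
Matches: ['aa', 'a']
Count: 2

2


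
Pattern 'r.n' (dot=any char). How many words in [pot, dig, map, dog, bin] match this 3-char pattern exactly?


Pattern 'r.n' means: starts with 'r', any single char, ends with 'n'.
Checking each word (must be exactly 3 chars):
  'pot' (len=3): no
  'dig' (len=3): no
  'map' (len=3): no
  'dog' (len=3): no
  'bin' (len=3): no
Matching words: []
Total: 0

0


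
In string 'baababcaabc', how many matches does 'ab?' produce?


Pattern 'ab?' matches 'a' optionally followed by 'b'.
String: 'baababcaabc'
Scanning left to right for 'a' then checking next char:
  Match 1: 'a' (a not followed by b)
  Match 2: 'ab' (a followed by b)
  Match 3: 'ab' (a followed by b)
  Match 4: 'a' (a not followed by b)
  Match 5: 'ab' (a followed by b)
Total matches: 5

5


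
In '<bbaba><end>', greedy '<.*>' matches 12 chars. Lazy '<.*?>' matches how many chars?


Greedy '<.*>' tries to match as MUCH as possible.
Lazy '<.*?>' tries to match as LITTLE as possible.

String: '<bbaba><end>'
Greedy '<.*>' starts at first '<' and extends to the LAST '>': '<bbaba><end>' (12 chars)
Lazy '<.*?>' starts at first '<' and stops at the FIRST '>': '<bbaba>' (7 chars)

7


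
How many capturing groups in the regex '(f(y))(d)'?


To count capturing groups, count each '(' that starts a group.
Pattern: '(f(y))(d)'
Walking through the pattern:
  Position 0: '(' -> group #1
  Position 2: '(' -> group #2
  Position 6: '(' -> group #3
Total capturing groups: 3

3


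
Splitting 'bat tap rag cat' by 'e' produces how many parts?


Splitting by 'e' breaks the string at each occurrence of the separator.
Text: 'bat tap rag cat'
Parts after split:
  Part 1: 'bat tap rag cat'
Total parts: 1

1


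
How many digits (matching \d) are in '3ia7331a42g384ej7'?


\d matches any digit 0-9.
Scanning '3ia7331a42g384ej7':
  pos 0: '3' -> DIGIT
  pos 3: '7' -> DIGIT
  pos 4: '3' -> DIGIT
  pos 5: '3' -> DIGIT
  pos 6: '1' -> DIGIT
  pos 8: '4' -> DIGIT
  pos 9: '2' -> DIGIT
  pos 11: '3' -> DIGIT
  pos 12: '8' -> DIGIT
  pos 13: '4' -> DIGIT
  pos 16: '7' -> DIGIT
Digits found: ['3', '7', '3', '3', '1', '4', '2', '3', '8', '4', '7']
Total: 11

11


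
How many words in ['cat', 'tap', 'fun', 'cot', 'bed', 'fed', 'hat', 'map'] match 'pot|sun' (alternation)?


Alternation 'pot|sun' matches either 'pot' or 'sun'.
Checking each word:
  'cat' -> no
  'tap' -> no
  'fun' -> no
  'cot' -> no
  'bed' -> no
  'fed' -> no
  'hat' -> no
  'map' -> no
Matches: []
Count: 0

0


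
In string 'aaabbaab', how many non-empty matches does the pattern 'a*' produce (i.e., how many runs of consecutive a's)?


Pattern 'a*' matches zero or more a's. We want non-empty runs of consecutive a's.
String: 'aaabbaab'
Walking through the string to find runs of a's:
  Run 1: positions 0-2 -> 'aaa'
  Run 2: positions 5-6 -> 'aa'
Non-empty runs found: ['aaa', 'aa']
Count: 2

2


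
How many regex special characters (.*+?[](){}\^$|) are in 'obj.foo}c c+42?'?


Regex special characters are: . * + ? [ ] ( ) { } \ ^ $ |
Scanning 'obj.foo}c c+42?':
  pos 3: '.' -> SPECIAL
  pos 7: '}' -> SPECIAL
  pos 11: '+' -> SPECIAL
  pos 14: '?' -> SPECIAL
Special chars found: ['.', '}', '+', '?']
Total: 4

4


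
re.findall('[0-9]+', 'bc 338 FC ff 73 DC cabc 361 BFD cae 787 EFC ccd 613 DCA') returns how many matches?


Pattern '[0-9]+' finds one or more digits.
Text: 'bc 338 FC ff 73 DC cabc 361 BFD cae 787 EFC ccd 613 DCA'
Scanning for matches:
  Match 1: '338'
  Match 2: '73'
  Match 3: '361'
  Match 4: '787'
  Match 5: '613'
Total matches: 5

5


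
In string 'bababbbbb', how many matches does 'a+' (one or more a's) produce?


Pattern 'a+' matches one or more consecutive a's.
String: 'bababbbbb'
Scanning for runs of a:
  Match 1: 'a' (length 1)
  Match 2: 'a' (length 1)
Total matches: 2

2


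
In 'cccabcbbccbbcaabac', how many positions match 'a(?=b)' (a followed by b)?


Lookahead 'a(?=b)' matches 'a' only when followed by 'b'.
String: 'cccabcbbccbbcaabac'
Checking each position where char is 'a':
  pos 3: 'a' -> MATCH (next='b')
  pos 13: 'a' -> no (next='a')
  pos 14: 'a' -> MATCH (next='b')
  pos 16: 'a' -> no (next='c')
Matching positions: [3, 14]
Count: 2

2


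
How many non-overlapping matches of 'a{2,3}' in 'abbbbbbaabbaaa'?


Pattern 'a{2,3}' matches between 2 and 3 consecutive a's (greedy).
String: 'abbbbbbaabbaaa'
Finding runs of a's and applying greedy matching:
  Run at pos 0: 'a' (length 1)
  Run at pos 7: 'aa' (length 2)
  Run at pos 11: 'aaa' (length 3)
Matches: ['aa', 'aaa']
Count: 2

2


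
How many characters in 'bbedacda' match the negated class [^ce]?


Negated class [^ce] matches any char NOT in {c, e}
Scanning 'bbedacda':
  pos 0: 'b' -> MATCH
  pos 1: 'b' -> MATCH
  pos 2: 'e' -> no (excluded)
  pos 3: 'd' -> MATCH
  pos 4: 'a' -> MATCH
  pos 5: 'c' -> no (excluded)
  pos 6: 'd' -> MATCH
  pos 7: 'a' -> MATCH
Total matches: 6

6


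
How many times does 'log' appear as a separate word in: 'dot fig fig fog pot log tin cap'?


Scanning each word for exact match 'log':
  Word 1: 'dot' -> no
  Word 2: 'fig' -> no
  Word 3: 'fig' -> no
  Word 4: 'fog' -> no
  Word 5: 'pot' -> no
  Word 6: 'log' -> MATCH
  Word 7: 'tin' -> no
  Word 8: 'cap' -> no
Total matches: 1

1


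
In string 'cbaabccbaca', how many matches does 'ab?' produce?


Pattern 'ab?' matches 'a' optionally followed by 'b'.
String: 'cbaabccbaca'
Scanning left to right for 'a' then checking next char:
  Match 1: 'a' (a not followed by b)
  Match 2: 'ab' (a followed by b)
  Match 3: 'a' (a not followed by b)
  Match 4: 'a' (a not followed by b)
Total matches: 4

4


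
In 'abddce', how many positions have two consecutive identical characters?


Looking for consecutive identical characters in 'abddce':
  pos 0-1: 'a' vs 'b' -> different
  pos 1-2: 'b' vs 'd' -> different
  pos 2-3: 'd' vs 'd' -> MATCH ('dd')
  pos 3-4: 'd' vs 'c' -> different
  pos 4-5: 'c' vs 'e' -> different
Consecutive identical pairs: ['dd']
Count: 1

1


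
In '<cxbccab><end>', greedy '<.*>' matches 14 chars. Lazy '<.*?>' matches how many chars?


Greedy '<.*>' tries to match as MUCH as possible.
Lazy '<.*?>' tries to match as LITTLE as possible.

String: '<cxbccab><end>'
Greedy '<.*>' starts at first '<' and extends to the LAST '>': '<cxbccab><end>' (14 chars)
Lazy '<.*?>' starts at first '<' and stops at the FIRST '>': '<cxbccab>' (9 chars)

9


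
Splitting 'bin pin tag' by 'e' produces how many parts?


Splitting by 'e' breaks the string at each occurrence of the separator.
Text: 'bin pin tag'
Parts after split:
  Part 1: 'bin pin tag'
Total parts: 1

1


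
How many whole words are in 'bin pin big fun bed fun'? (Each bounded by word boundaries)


Word boundaries (\b) mark the start/end of each word.
Text: 'bin pin big fun bed fun'
Splitting by whitespace:
  Word 1: 'bin'
  Word 2: 'pin'
  Word 3: 'big'
  Word 4: 'fun'
  Word 5: 'bed'
  Word 6: 'fun'
Total whole words: 6

6


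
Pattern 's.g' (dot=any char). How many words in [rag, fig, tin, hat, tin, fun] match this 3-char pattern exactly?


Pattern 's.g' means: starts with 's', any single char, ends with 'g'.
Checking each word (must be exactly 3 chars):
  'rag' (len=3): no
  'fig' (len=3): no
  'tin' (len=3): no
  'hat' (len=3): no
  'tin' (len=3): no
  'fun' (len=3): no
Matching words: []
Total: 0

0


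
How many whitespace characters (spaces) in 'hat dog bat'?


\s matches whitespace characters (spaces, tabs, etc.).
Text: 'hat dog bat'
This text has 3 words separated by spaces.
Number of spaces = number of words - 1 = 3 - 1 = 2

2


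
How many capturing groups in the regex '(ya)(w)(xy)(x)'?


To count capturing groups, count each '(' that starts a group.
Pattern: '(ya)(w)(xy)(x)'
Walking through the pattern:
  Position 0: '(' -> group #1
  Position 4: '(' -> group #2
  Position 7: '(' -> group #3
  Position 11: '(' -> group #4
Total capturing groups: 4

4


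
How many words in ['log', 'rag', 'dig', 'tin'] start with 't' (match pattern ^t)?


Pattern ^t anchors to start of word. Check which words begin with 't':
  'log' -> no
  'rag' -> no
  'dig' -> no
  'tin' -> MATCH (starts with 't')
Matching words: ['tin']
Count: 1

1


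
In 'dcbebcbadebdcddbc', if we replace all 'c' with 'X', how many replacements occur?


re.sub('c', 'X', text) replaces every occurrence of 'c' with 'X'.
Text: 'dcbebcbadebdcddbc'
Scanning for 'c':
  pos 1: 'c' -> replacement #1
  pos 5: 'c' -> replacement #2
  pos 12: 'c' -> replacement #3
  pos 16: 'c' -> replacement #4
Total replacements: 4

4


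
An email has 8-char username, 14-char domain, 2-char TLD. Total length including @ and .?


An email address has format: username@domain.tld
Username length: 8
'@' character: 1
Domain length: 14
'.' character: 1
TLD length: 2
Total = 8 + 1 + 14 + 1 + 2 = 26

26


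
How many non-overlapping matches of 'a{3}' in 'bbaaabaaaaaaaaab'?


Pattern 'a{3}' matches exactly 3 consecutive a's (greedy, non-overlapping).
String: 'bbaaabaaaaaaaaab'
Scanning for runs of a's:
  Run at pos 2: 'aaa' (length 3) -> 1 match(es)
  Run at pos 6: 'aaaaaaaaa' (length 9) -> 3 match(es)
Matches found: ['aaa', 'aaa', 'aaa', 'aaa']
Total: 4

4


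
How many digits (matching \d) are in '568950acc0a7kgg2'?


\d matches any digit 0-9.
Scanning '568950acc0a7kgg2':
  pos 0: '5' -> DIGIT
  pos 1: '6' -> DIGIT
  pos 2: '8' -> DIGIT
  pos 3: '9' -> DIGIT
  pos 4: '5' -> DIGIT
  pos 5: '0' -> DIGIT
  pos 9: '0' -> DIGIT
  pos 11: '7' -> DIGIT
  pos 15: '2' -> DIGIT
Digits found: ['5', '6', '8', '9', '5', '0', '0', '7', '2']
Total: 9

9


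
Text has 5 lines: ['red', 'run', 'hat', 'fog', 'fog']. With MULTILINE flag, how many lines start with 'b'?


With MULTILINE flag, ^ matches the start of each line.
Lines: ['red', 'run', 'hat', 'fog', 'fog']
Checking which lines start with 'b':
  Line 1: 'red' -> no
  Line 2: 'run' -> no
  Line 3: 'hat' -> no
  Line 4: 'fog' -> no
  Line 5: 'fog' -> no
Matching lines: []
Count: 0

0


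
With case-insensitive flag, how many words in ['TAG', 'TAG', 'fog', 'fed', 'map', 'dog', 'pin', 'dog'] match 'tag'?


Case-insensitive matching: compare each word's lowercase form to 'tag'.
  'TAG' -> lower='tag' -> MATCH
  'TAG' -> lower='tag' -> MATCH
  'fog' -> lower='fog' -> no
  'fed' -> lower='fed' -> no
  'map' -> lower='map' -> no
  'dog' -> lower='dog' -> no
  'pin' -> lower='pin' -> no
  'dog' -> lower='dog' -> no
Matches: ['TAG', 'TAG']
Count: 2

2


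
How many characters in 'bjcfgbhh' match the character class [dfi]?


Character class [dfi] matches any of: {d, f, i}
Scanning string 'bjcfgbhh' character by character:
  pos 0: 'b' -> no
  pos 1: 'j' -> no
  pos 2: 'c' -> no
  pos 3: 'f' -> MATCH
  pos 4: 'g' -> no
  pos 5: 'b' -> no
  pos 6: 'h' -> no
  pos 7: 'h' -> no
Total matches: 1

1


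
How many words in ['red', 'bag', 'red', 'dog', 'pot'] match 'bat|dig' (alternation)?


Alternation 'bat|dig' matches either 'bat' or 'dig'.
Checking each word:
  'red' -> no
  'bag' -> no
  'red' -> no
  'dog' -> no
  'pot' -> no
Matches: []
Count: 0

0


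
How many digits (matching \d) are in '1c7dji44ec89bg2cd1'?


\d matches any digit 0-9.
Scanning '1c7dji44ec89bg2cd1':
  pos 0: '1' -> DIGIT
  pos 2: '7' -> DIGIT
  pos 6: '4' -> DIGIT
  pos 7: '4' -> DIGIT
  pos 10: '8' -> DIGIT
  pos 11: '9' -> DIGIT
  pos 14: '2' -> DIGIT
  pos 17: '1' -> DIGIT
Digits found: ['1', '7', '4', '4', '8', '9', '2', '1']
Total: 8

8


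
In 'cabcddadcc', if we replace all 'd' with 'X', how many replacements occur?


re.sub('d', 'X', text) replaces every occurrence of 'd' with 'X'.
Text: 'cabcddadcc'
Scanning for 'd':
  pos 4: 'd' -> replacement #1
  pos 5: 'd' -> replacement #2
  pos 7: 'd' -> replacement #3
Total replacements: 3

3


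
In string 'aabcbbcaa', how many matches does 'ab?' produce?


Pattern 'ab?' matches 'a' optionally followed by 'b'.
String: 'aabcbbcaa'
Scanning left to right for 'a' then checking next char:
  Match 1: 'a' (a not followed by b)
  Match 2: 'ab' (a followed by b)
  Match 3: 'a' (a not followed by b)
  Match 4: 'a' (a not followed by b)
Total matches: 4

4


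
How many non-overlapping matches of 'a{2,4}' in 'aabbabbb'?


Pattern 'a{2,4}' matches between 2 and 4 consecutive a's (greedy).
String: 'aabbabbb'
Finding runs of a's and applying greedy matching:
  Run at pos 0: 'aa' (length 2)
  Run at pos 4: 'a' (length 1)
Matches: ['aa']
Count: 1

1


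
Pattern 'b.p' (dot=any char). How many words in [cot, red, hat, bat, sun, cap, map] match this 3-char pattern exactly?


Pattern 'b.p' means: starts with 'b', any single char, ends with 'p'.
Checking each word (must be exactly 3 chars):
  'cot' (len=3): no
  'red' (len=3): no
  'hat' (len=3): no
  'bat' (len=3): no
  'sun' (len=3): no
  'cap' (len=3): no
  'map' (len=3): no
Matching words: []
Total: 0

0


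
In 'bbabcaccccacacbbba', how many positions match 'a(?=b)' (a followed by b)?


Lookahead 'a(?=b)' matches 'a' only when followed by 'b'.
String: 'bbabcaccccacacbbba'
Checking each position where char is 'a':
  pos 2: 'a' -> MATCH (next='b')
  pos 5: 'a' -> no (next='c')
  pos 10: 'a' -> no (next='c')
  pos 12: 'a' -> no (next='c')
Matching positions: [2]
Count: 1

1


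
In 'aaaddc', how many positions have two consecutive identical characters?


Looking for consecutive identical characters in 'aaaddc':
  pos 0-1: 'a' vs 'a' -> MATCH ('aa')
  pos 1-2: 'a' vs 'a' -> MATCH ('aa')
  pos 2-3: 'a' vs 'd' -> different
  pos 3-4: 'd' vs 'd' -> MATCH ('dd')
  pos 4-5: 'd' vs 'c' -> different
Consecutive identical pairs: ['aa', 'aa', 'dd']
Count: 3

3


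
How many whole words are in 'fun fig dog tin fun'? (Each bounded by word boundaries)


Word boundaries (\b) mark the start/end of each word.
Text: 'fun fig dog tin fun'
Splitting by whitespace:
  Word 1: 'fun'
  Word 2: 'fig'
  Word 3: 'dog'
  Word 4: 'tin'
  Word 5: 'fun'
Total whole words: 5

5
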